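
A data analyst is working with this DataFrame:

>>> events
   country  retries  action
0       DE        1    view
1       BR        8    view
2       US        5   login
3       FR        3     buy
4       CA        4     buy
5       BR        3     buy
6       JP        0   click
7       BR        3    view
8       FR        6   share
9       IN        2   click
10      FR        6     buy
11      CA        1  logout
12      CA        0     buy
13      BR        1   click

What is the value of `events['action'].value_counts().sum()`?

14

value_counts of action:
action
buy       5
view      3
click     3
login     1
share     1
logout    1
Name: count, dtype: int64
sum of the resulting series → 14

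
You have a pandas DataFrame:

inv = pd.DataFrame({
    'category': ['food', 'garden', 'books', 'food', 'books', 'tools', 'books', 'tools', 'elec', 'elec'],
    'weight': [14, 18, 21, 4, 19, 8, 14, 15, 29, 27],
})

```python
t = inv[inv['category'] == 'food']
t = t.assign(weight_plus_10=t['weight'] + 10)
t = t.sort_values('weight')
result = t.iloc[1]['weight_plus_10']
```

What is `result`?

24

filter rows where category == 'food':
  category  weight
0     food      14
3     food       4
add column weight_plus_10 = t['weight'] + 10:
  category  weight  weight_plus_10
0     food      14              24
3     food       4              14
sort by weight:
  category  weight  weight_plus_10
3     food       4              14
0     food      14              24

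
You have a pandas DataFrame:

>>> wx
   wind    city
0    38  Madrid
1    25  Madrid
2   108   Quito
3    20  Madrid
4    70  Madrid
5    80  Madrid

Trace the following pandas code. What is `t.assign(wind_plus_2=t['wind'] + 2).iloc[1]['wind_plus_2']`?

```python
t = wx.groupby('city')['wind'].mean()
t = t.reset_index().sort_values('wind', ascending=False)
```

48.6

group by city, mean of wind:
city
Madrid     46.6
Quito     108.0
Name: wind, dtype: float64
reset_index():
     city   wind
0  Madrid   46.6
1   Quito  108.0
sort by wind descending:
     city   wind
1   Quito  108.0
0  Madrid   46.6
add column wind_plus_2 = t['wind'] + 2:
     city   wind  wind_plus_2
1   Quito  108.0        110.0
0  Madrid   46.6         48.6
Then the value at position 1, column 'wind_plus_2': 48.6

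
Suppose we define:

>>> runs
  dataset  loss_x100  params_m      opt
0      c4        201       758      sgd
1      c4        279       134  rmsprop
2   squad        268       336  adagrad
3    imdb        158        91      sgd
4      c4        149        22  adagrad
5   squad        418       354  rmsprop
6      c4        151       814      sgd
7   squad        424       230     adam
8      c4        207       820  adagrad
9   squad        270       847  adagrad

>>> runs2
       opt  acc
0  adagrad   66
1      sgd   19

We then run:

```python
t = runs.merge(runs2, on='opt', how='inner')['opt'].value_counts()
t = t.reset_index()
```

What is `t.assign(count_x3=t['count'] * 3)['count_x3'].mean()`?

merge on 'opt' (how='inner') → 7 rows:
  dataset  loss_x100  params_m      opt  acc
0      c4        201       758      sgd   19
1   squad        268       336  adagrad   66
2    imdb        158        91      sgd   19
3      c4        149        22  adagrad   66
4      c4        151       814      sgd   19
5      c4        207       820  adagrad   66
6   squad        270       847  adagrad   66
value_counts of opt:
opt
adagrad    4
sgd        3
Name: count, dtype: int64
reset_index():
       opt  count
0  adagrad      4
1      sgd      3
add column count_x3 = t['count'] * 3:
       opt  count  count_x3
0  adagrad      4        12
1      sgd      3         9
Hence 10.5.

10.5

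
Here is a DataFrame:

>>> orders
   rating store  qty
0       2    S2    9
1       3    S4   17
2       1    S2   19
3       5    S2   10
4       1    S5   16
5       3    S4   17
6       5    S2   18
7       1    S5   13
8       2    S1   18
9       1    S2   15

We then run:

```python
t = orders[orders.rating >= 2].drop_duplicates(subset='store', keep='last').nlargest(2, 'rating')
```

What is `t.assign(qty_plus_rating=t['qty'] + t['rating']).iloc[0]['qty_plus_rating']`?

23

filter rows where rating >= 2:
   rating store  qty
0       2    S2    9
1       3    S4   17
3       5    S2   10
5       3    S4   17
6       5    S2   18
8       2    S1   18
drop duplicate store (keep=last):
   rating store  qty
5       3    S4   17
6       5    S2   18
8       2    S1   18
take 2 rows with largest rating:
   rating store  qty
6       5    S2   18
5       3    S4   17
add column qty_plus_rating = t['qty'] + t['rating']:
   rating store  qty  qty_plus_rating
6       5    S2   18               23
5       3    S4   17               20
Then the value at position 0, column 'qty_plus_rating': 23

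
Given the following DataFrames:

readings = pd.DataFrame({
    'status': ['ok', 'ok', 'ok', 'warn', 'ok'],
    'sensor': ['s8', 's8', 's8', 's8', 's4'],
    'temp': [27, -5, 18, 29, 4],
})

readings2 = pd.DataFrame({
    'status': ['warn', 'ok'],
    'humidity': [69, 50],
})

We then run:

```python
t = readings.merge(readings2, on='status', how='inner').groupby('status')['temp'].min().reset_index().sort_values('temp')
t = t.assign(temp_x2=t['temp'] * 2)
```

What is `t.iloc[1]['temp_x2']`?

merge on 'status' (how='inner') → 5 rows:
  status sensor  temp  humidity
0     ok     s8    27        50
1     ok     s8    -5        50
2     ok     s8    18        50
3   warn     s8    29        69
4     ok     s4     4        50
group by status, min of temp:
status
ok      -5
warn    29
Name: temp, dtype: int64
reset_index():
  status  temp
0     ok    -5
1   warn    29
sort by temp:
  status  temp
0     ok    -5
1   warn    29
add column temp_x2 = t['temp'] * 2:
  status  temp  temp_x2
0     ok    -5      -10
1   warn    29       58
The value at position 1, column 'temp_x2' is 58.

58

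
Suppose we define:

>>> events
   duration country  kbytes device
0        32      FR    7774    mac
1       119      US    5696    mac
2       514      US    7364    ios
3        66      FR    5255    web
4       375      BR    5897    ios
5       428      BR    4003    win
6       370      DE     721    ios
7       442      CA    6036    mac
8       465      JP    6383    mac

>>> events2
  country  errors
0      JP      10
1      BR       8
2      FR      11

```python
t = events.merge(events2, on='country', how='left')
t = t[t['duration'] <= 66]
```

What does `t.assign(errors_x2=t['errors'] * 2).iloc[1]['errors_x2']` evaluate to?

22.0

merge on 'country' (how='left') → 9 rows:
   duration country  kbytes device  errors
0        32      FR    7774    mac    11.0
1       119      US    5696    mac     NaN
2       514      US    7364    ios     NaN
3        66      FR    5255    web    11.0
4       375      BR    5897    ios     8.0
5       428      BR    4003    win     8.0
6       370      DE     721    ios     NaN
7       442      CA    6036    mac     NaN
8       465      JP    6383    mac    10.0
filter rows where duration <= 66:
   duration country  kbytes device  errors
0        32      FR    7774    mac    11.0
3        66      FR    5255    web    11.0
add column errors_x2 = t['errors'] * 2:
   duration country  kbytes device  errors  errors_x2
0        32      FR    7774    mac    11.0       22.0
3        66      FR    5255    web    11.0       22.0
Reading off the value at position 1, column 'errors_x2', we get 22.0.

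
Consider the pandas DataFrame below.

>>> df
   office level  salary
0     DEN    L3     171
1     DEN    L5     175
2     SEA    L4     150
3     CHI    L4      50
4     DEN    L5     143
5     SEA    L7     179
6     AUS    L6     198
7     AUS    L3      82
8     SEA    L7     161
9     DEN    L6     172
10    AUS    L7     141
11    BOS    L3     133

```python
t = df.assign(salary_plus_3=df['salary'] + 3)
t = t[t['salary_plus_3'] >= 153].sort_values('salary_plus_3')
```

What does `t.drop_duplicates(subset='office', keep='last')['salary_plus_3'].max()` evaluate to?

add column salary_plus_3 = df['salary'] + 3:
   office level  salary  salary_plus_3
0     DEN    L3     171            174
1     DEN    L5     175            178
2     SEA    L4     150            153
3     CHI    L4      50             53
4     DEN    L5     143            146
5     SEA    L7     179            182
6     AUS    L6     198            201
7     AUS    L3      82             85
8     SEA    L7     161            164
9     DEN    L6     172            175
10    AUS    L7     141            144
11    BOS    L3     133            136
filter rows where salary_plus_3 >= 153:
  office level  salary  salary_plus_3
0    DEN    L3     171            174
1    DEN    L5     175            178
2    SEA    L4     150            153
5    SEA    L7     179            182
6    AUS    L6     198            201
8    SEA    L7     161            164
9    DEN    L6     172            175
sort by salary_plus_3:
  office level  salary  salary_plus_3
2    SEA    L4     150            153
8    SEA    L7     161            164
0    DEN    L3     171            174
9    DEN    L6     172            175
1    DEN    L5     175            178
5    SEA    L7     179            182
6    AUS    L6     198            201
drop duplicate office (keep=last):
  office level  salary  salary_plus_3
1    DEN    L5     175            178
5    SEA    L7     179            182
6    AUS    L6     198            201

201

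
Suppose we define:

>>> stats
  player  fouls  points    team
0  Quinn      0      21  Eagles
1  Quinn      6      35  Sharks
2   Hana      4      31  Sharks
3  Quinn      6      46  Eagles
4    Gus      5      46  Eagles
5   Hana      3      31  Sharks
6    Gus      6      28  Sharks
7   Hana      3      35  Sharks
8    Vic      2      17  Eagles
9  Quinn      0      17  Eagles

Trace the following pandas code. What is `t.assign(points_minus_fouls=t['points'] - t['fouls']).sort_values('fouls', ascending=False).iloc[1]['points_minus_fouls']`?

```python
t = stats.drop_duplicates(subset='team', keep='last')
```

17

drop duplicate team (keep=last):
  player  fouls  points    team
7   Hana      3      35  Sharks
9  Quinn      0      17  Eagles
add column points_minus_fouls = t['points'] - t['fouls']:
  player  fouls  points    team  points_minus_fouls
7   Hana      3      35  Sharks                  32
9  Quinn      0      17  Eagles                  17
sort by fouls descending:
  player  fouls  points    team  points_minus_fouls
7   Hana      3      35  Sharks                  32
9  Quinn      0      17  Eagles                  17
value at position 1, column 'points_minus_fouls' → 17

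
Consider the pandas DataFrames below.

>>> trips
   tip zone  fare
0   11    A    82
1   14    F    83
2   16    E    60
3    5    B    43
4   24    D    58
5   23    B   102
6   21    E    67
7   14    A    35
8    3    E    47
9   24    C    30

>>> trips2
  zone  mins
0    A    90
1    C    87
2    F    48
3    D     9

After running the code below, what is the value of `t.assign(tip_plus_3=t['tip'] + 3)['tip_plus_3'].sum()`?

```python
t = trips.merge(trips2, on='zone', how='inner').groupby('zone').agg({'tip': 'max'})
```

merge on 'zone' (how='inner') → 5 rows:
   tip zone  fare  mins
0   11    A    82    90
1   14    F    83    48
2   24    D    58     9
3   14    A    35    90
4   24    C    30    87
group by zone, max of tip:
      tip
zone     
A      14
C      24
D      24
F      14
add column tip_plus_3 = t['tip'] + 3:
      tip  tip_plus_3
zone                 
A      14          17
C      24          27
D      24          27
F      14          17
Then the sum of column 'tip_plus_3': 88

88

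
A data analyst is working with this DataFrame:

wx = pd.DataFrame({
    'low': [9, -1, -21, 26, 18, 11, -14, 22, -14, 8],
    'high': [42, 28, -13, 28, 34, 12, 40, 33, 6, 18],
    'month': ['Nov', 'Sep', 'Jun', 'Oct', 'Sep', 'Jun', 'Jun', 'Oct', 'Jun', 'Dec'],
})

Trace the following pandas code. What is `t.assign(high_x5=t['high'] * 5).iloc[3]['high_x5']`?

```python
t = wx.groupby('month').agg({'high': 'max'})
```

group by month, max of high:
       high
month      
Dec      18
Jun      40
Nov      42
Oct      33
Sep      34
add column high_x5 = t['high'] * 5:
       high  high_x5
month               
Dec      18       90
Jun      40      200
Nov      42      210
Oct      33      165
Sep      34      170
Finally, value at position 3, column 'high_x5' = 165.

165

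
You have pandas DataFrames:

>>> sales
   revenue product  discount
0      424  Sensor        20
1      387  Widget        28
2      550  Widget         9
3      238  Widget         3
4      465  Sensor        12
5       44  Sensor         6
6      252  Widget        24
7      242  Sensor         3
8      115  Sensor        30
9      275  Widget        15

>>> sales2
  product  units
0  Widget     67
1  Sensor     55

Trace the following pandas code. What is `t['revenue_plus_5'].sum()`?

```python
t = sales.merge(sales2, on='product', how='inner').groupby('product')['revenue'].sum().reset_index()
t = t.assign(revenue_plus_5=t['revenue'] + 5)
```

3002

merge on 'product' (how='inner') → 10 rows:
   revenue product  discount  units
0      424  Sensor        20     55
1      387  Widget        28     67
2      550  Widget         9     67
3      238  Widget         3     67
4      465  Sensor        12     55
5       44  Sensor         6     55
6      252  Widget        24     67
7      242  Sensor         3     55
8      115  Sensor        30     55
9      275  Widget        15     67
group by product, sum of revenue:
product
Sensor    1290
Widget    1702
Name: revenue, dtype: int64
reset_index():
  product  revenue
0  Sensor     1290
1  Widget     1702
add column revenue_plus_5 = t['revenue'] + 5:
  product  revenue  revenue_plus_5
0  Sensor     1290            1295
1  Widget     1702            1707
The sum of column 'revenue_plus_5' is 3002.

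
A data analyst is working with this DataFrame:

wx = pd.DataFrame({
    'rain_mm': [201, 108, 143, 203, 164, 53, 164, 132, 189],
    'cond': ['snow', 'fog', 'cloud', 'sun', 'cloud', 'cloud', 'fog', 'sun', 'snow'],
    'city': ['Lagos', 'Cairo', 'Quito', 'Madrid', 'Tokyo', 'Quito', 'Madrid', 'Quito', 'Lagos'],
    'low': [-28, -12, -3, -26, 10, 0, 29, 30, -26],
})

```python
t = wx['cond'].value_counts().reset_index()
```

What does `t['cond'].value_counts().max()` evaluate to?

value_counts of cond:
cond
cloud    3
snow     2
fog      2
sun      2
Name: count, dtype: int64
reset_index():
    cond  count
0  cloud      3
1   snow      2
2    fog      2
3    sun      2
value_counts of cond:
cond
cloud    1
snow     1
fog      1
sun      1
Name: count, dtype: int64
The max of the resulting series is 1.

1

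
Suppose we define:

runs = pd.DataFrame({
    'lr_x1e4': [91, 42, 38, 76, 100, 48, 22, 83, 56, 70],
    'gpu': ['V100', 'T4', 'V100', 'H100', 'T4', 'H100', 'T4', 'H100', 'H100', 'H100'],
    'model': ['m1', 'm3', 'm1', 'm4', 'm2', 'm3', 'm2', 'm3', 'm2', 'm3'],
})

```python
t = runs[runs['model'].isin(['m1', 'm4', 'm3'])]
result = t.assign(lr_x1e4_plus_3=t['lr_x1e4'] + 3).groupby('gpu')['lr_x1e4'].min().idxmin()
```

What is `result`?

V100

filter rows where model in ['m1', 'm4', 'm3']:
   lr_x1e4   gpu model
0       91  V100    m1
1       42    T4    m3
2       38  V100    m1
3       76  H100    m4
5       48  H100    m3
7       83  H100    m3
9       70  H100    m3
add column lr_x1e4_plus_3 = t['lr_x1e4'] + 3:
   lr_x1e4   gpu model  lr_x1e4_plus_3
0       91  V100    m1              94
1       42    T4    m3              45
2       38  V100    m1              41
3       76  H100    m4              79
5       48  H100    m3              51
7       83  H100    m3              86
9       70  H100    m3              73
group by gpu, min of lr_x1e4:
gpu
H100    48
T4      42
V100    38
Name: lr_x1e4, dtype: int64
Hence V100.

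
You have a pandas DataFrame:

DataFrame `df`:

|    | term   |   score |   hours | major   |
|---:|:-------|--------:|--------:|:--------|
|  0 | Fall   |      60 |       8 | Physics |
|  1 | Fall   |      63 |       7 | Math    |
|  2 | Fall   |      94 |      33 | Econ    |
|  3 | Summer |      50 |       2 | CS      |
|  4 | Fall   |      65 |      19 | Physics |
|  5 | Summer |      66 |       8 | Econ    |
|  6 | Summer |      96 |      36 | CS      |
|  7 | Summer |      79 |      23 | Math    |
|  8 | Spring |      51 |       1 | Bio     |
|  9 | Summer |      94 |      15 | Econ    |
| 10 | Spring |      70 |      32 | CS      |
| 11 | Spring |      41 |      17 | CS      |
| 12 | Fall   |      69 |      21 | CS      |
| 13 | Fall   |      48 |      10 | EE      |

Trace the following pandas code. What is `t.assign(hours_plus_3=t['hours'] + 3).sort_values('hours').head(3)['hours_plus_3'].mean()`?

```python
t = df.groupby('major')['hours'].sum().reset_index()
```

15.6666666667

group by major, sum of hours:
major
Bio          1
CS         108
EE          10
Econ        56
Math        30
Physics     27
Name: hours, dtype: int64
reset_index():
     major  hours
0      Bio      1
1       CS    108
2       EE     10
3     Econ     56
4     Math     30
5  Physics     27
add column hours_plus_3 = t['hours'] + 3:
     major  hours  hours_plus_3
0      Bio      1             4
1       CS    108           111
2       EE     10            13
3     Econ     56            59
4     Math     30            33
5  Physics     27            30
sort by hours:
     major  hours  hours_plus_3
0      Bio      1             4
2       EE     10            13
5  Physics     27            30
4     Math     30            33
3     Econ     56            59
1       CS    108           111
take first 3 rows:
     major  hours  hours_plus_3
0      Bio      1             4
2       EE     10            13
5  Physics     27            30
Finally, mean of column 'hours_plus_3' = 15.6666666667.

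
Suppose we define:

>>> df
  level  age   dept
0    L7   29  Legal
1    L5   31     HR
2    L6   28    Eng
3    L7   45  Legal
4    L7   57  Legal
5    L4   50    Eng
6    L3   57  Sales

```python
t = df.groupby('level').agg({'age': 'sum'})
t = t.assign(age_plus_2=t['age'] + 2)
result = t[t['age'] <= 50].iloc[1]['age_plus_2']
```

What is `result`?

group by level, sum of age:
       age
level     
L3      57
L4      50
L5      31
L6      28
L7     131
add column age_plus_2 = t['age'] + 2:
       age  age_plus_2
level                 
L3      57          59
L4      50          52
L5      31          33
L6      28          30
L7     131         133
filter rows where age <= 50:
       age  age_plus_2
level                 
L4      50          52
L5      31          33
L6      28          30

33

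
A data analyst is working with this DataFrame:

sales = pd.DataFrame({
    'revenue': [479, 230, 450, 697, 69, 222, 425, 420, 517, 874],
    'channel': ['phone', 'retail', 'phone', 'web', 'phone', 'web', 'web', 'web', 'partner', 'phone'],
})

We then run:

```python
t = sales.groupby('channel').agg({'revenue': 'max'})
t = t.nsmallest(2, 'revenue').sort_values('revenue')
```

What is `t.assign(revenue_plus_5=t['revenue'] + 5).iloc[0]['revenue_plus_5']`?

235

group by channel, max of revenue:
         revenue
channel         
partner      517
phone        874
retail       230
web          697
take 2 rows with smallest revenue:
         revenue
channel         
retail       230
partner      517
sort by revenue:
         revenue
channel         
retail       230
partner      517
add column revenue_plus_5 = t['revenue'] + 5:
         revenue  revenue_plus_5
channel                         
retail       230             235
partner      517             522
Reading off the value at position 0, column 'revenue_plus_5', we get 235.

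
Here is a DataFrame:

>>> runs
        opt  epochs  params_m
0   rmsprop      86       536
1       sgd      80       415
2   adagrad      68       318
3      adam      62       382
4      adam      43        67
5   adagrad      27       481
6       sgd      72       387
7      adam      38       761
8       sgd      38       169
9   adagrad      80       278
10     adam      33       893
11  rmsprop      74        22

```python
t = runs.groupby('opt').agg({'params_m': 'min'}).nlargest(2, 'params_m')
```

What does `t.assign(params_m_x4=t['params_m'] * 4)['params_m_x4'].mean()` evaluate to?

894.0

group by opt, min of params_m:
         params_m
opt              
adagrad       278
adam           67
rmsprop        22
sgd           169
take 2 rows with largest params_m:
         params_m
opt              
adagrad       278
sgd           169
add column params_m_x4 = t['params_m'] * 4:
         params_m  params_m_x4
opt                           
adagrad       278         1112
sgd           169          676
Finally, mean of column 'params_m_x4' = 894.0.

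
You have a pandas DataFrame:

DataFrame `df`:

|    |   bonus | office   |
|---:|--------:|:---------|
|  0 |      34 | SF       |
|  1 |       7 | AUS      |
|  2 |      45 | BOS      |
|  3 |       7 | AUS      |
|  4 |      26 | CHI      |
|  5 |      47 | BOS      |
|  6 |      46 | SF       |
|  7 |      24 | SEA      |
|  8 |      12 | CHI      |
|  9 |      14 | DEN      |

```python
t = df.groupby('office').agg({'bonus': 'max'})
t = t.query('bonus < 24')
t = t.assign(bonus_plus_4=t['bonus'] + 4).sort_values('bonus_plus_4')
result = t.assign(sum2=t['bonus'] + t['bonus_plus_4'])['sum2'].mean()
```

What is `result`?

group by office, max of bonus:
        bonus
office       
AUS         7
BOS        47
CHI        26
DEN        14
SEA        24
SF         46
filter rows where bonus < 24:
        bonus
office       
AUS         7
DEN        14
add column bonus_plus_4 = t['bonus'] + 4:
        bonus  bonus_plus_4
office                     
AUS         7            11
DEN        14            18
sort by bonus_plus_4:
        bonus  bonus_plus_4
office                     
AUS         7            11
DEN        14            18
add column sum2 = t['bonus'] + t['bonus_plus_4']:
        bonus  bonus_plus_4  sum2
office                           
AUS         7            11    18
DEN        14            18    32
The mean of column 'sum2' is 25.0.

25.0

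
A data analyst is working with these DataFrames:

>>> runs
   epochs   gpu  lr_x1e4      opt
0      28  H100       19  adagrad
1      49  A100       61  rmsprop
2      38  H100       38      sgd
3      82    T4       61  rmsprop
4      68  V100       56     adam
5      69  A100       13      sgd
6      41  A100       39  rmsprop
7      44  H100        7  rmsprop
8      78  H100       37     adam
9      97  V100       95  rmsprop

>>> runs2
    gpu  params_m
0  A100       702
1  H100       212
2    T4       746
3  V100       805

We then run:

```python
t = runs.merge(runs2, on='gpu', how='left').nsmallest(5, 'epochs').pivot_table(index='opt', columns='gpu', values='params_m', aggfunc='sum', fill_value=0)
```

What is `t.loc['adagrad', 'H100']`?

merge on 'gpu' (how='left') → 10 rows:
   epochs   gpu  lr_x1e4      opt  params_m
0      28  H100       19  adagrad       212
1      49  A100       61  rmsprop       702
2      38  H100       38      sgd       212
3      82    T4       61  rmsprop       746
4      68  V100       56     adam       805
5      69  A100       13      sgd       702
6      41  A100       39  rmsprop       702
7      44  H100        7  rmsprop       212
8      78  H100       37     adam       212
9      97  V100       95  rmsprop       805
take 5 rows with smallest epochs:
   epochs   gpu  lr_x1e4      opt  params_m
0      28  H100       19  adagrad       212
2      38  H100       38      sgd       212
6      41  A100       39  rmsprop       702
7      44  H100        7  rmsprop       212
1      49  A100       61  rmsprop       702
pivot: rows=opt, cols=gpu, sum(params_m):
gpu      A100  H100
opt                
adagrad     0   212
rmsprop  1404   212
sgd         0   212
Reading off the value at row 'adagrad', column 'H100', we get 212.

212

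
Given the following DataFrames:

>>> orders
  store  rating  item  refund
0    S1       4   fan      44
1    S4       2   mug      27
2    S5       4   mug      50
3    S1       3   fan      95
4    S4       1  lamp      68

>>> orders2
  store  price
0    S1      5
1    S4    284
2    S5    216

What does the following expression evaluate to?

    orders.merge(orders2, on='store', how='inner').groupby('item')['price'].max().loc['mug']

merge on 'store' (how='inner') → 5 rows:
  store  rating  item  refund  price
0    S1       4   fan      44      5
1    S4       2   mug      27    284
2    S5       4   mug      50    216
3    S1       3   fan      95      5
4    S4       1  lamp      68    284
group by item, max of price:
item
fan       5
lamp    284
mug     284
Name: price, dtype: int64
Finally, value at index 'mug' = 284.

284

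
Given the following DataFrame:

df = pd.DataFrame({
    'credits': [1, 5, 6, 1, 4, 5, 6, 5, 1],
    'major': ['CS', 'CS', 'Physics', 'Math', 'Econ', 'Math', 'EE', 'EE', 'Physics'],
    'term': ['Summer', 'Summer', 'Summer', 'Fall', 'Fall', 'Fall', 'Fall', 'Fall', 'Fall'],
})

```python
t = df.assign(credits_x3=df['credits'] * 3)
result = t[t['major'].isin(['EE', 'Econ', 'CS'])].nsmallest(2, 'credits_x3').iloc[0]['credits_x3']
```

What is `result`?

3

add column credits_x3 = df['credits'] * 3:
   credits    major    term  credits_x3
0        1       CS  Summer           3
1        5       CS  Summer          15
2        6  Physics  Summer          18
3        1     Math    Fall           3
4        4     Econ    Fall          12
5        5     Math    Fall          15
6        6       EE    Fall          18
7        5       EE    Fall          15
8        1  Physics    Fall           3
filter rows where major in ['EE', 'Econ', 'CS']:
   credits major    term  credits_x3
0        1    CS  Summer           3
1        5    CS  Summer          15
4        4  Econ    Fall          12
6        6    EE    Fall          18
7        5    EE    Fall          15
take 2 rows with smallest credits_x3:
   credits major    term  credits_x3
0        1    CS  Summer           3
4        4  Econ    Fall          12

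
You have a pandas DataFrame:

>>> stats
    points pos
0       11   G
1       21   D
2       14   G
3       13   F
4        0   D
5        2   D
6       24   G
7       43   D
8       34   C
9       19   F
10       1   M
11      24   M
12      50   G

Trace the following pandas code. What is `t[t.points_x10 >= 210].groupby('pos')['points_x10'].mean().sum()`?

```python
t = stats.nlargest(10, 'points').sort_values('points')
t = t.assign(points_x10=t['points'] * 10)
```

1270.0

take 10 rows with largest points:
    points pos
12      50   G
7       43   D
8       34   C
6       24   G
11      24   M
1       21   D
9       19   F
2       14   G
3       13   F
0       11   G
sort by points:
    points pos
0       11   G
3       13   F
2       14   G
9       19   F
1       21   D
6       24   G
11      24   M
8       34   C
7       43   D
12      50   G
add column points_x10 = t['points'] * 10:
    points pos  points_x10
0       11   G         110
3       13   F         130
2       14   G         140
9       19   F         190
1       21   D         210
6       24   G         240
11      24   M         240
8       34   C         340
7       43   D         430
12      50   G         500
filter rows where points_x10 >= 210:
    points pos  points_x10
1       21   D         210
6       24   G         240
11      24   M         240
8       34   C         340
7       43   D         430
12      50   G         500
group by pos, mean of points_x10:
pos
C    340.0
D    320.0
G    370.0
M    240.0
Name: points_x10, dtype: float64
So sum() = 1270.0.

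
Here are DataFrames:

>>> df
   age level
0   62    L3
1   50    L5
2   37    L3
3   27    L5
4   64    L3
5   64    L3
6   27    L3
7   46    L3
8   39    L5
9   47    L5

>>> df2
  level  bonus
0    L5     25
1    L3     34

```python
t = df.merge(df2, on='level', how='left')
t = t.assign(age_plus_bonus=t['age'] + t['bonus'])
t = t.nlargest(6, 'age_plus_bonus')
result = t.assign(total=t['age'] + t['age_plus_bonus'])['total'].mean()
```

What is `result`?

142.0

merge on 'level' (how='left') → 10 rows:
   age level  bonus
0   62    L3     34
1   50    L5     25
2   37    L3     34
3   27    L5     25
4   64    L3     34
5   64    L3     34
6   27    L3     34
7   46    L3     34
8   39    L5     25
9   47    L5     25
add column age_plus_bonus = t['age'] + t['bonus']:
   age level  bonus  age_plus_bonus
0   62    L3     34              96
1   50    L5     25              75
2   37    L3     34              71
3   27    L5     25              52
4   64    L3     34              98
5   64    L3     34              98
6   27    L3     34              61
7   46    L3     34              80
8   39    L5     25              64
9   47    L5     25              72
take 6 rows with largest age_plus_bonus:
   age level  bonus  age_plus_bonus
4   64    L3     34              98
5   64    L3     34              98
0   62    L3     34              96
7   46    L3     34              80
1   50    L5     25              75
9   47    L5     25              72
add column total = t['age'] + t['age_plus_bonus']:
   age level  bonus  age_plus_bonus  total
4   64    L3     34              98    162
5   64    L3     34              98    162
0   62    L3     34              96    158
7   46    L3     34              80    126
1   50    L5     25              75    125
9   47    L5     25              72    119
The mean of column 'total' is 142.0.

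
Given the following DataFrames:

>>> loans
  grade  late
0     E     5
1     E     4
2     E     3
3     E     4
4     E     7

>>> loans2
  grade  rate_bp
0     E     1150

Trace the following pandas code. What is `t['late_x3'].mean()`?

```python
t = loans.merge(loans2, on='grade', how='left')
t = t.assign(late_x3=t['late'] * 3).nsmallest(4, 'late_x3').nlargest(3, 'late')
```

13.0

merge on 'grade' (how='left') → 5 rows:
  grade  late  rate_bp
0     E     5     1150
1     E     4     1150
2     E     3     1150
3     E     4     1150
4     E     7     1150
add column late_x3 = t['late'] * 3:
  grade  late  rate_bp  late_x3
0     E     5     1150       15
1     E     4     1150       12
2     E     3     1150        9
3     E     4     1150       12
4     E     7     1150       21
take 4 rows with smallest late_x3:
  grade  late  rate_bp  late_x3
2     E     3     1150        9
1     E     4     1150       12
3     E     4     1150       12
0     E     5     1150       15
take 3 rows with largest late:
  grade  late  rate_bp  late_x3
0     E     5     1150       15
1     E     4     1150       12
3     E     4     1150       12
So mean() = 13.0.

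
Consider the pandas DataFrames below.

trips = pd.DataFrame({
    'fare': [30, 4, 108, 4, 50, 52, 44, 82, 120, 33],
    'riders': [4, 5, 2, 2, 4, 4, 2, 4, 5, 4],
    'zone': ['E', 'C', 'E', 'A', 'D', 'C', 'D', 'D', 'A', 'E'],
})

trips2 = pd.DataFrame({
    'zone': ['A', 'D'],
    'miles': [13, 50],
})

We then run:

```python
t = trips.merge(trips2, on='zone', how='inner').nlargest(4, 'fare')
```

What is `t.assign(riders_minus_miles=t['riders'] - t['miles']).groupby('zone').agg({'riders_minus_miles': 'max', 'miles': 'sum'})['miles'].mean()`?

81.5

merge on 'zone' (how='inner') → 5 rows:
   fare  riders zone  miles
0     4       2    A     13
1    50       4    D     50
2    44       2    D     50
3    82       4    D     50
4   120       5    A     13
take 4 rows with largest fare:
   fare  riders zone  miles
4   120       5    A     13
3    82       4    D     50
1    50       4    D     50
2    44       2    D     50
add column riders_minus_miles = t['riders'] - t['miles']:
   fare  riders zone  miles  riders_minus_miles
4   120       5    A     13                  -8
3    82       4    D     50                 -46
1    50       4    D     50                 -46
2    44       2    D     50                 -48
group by zone: max(riders_minus_miles), sum(miles):
      riders_minus_miles  miles
zone                           
A                     -8     13
D                    -46    150
Then the mean of column 'miles': 81.5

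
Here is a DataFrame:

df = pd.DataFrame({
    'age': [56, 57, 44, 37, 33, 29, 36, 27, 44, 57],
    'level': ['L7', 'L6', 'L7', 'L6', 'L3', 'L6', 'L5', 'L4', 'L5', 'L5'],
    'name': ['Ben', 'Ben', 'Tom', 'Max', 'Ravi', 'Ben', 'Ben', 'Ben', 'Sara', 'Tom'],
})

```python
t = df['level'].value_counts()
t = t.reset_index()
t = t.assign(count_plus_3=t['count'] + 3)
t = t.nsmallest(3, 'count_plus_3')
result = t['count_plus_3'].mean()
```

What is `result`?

4.33333333333

value_counts of level:
level
L6    3
L5    3
L7    2
L3    1
L4    1
Name: count, dtype: int64
reset_index():
  level  count
0    L6      3
1    L5      3
2    L7      2
3    L3      1
4    L4      1
add column count_plus_3 = t['count'] + 3:
  level  count  count_plus_3
0    L6      3             6
1    L5      3             6
2    L7      2             5
3    L3      1             4
4    L4      1             4
take 3 rows with smallest count_plus_3:
  level  count  count_plus_3
3    L3      1             4
4    L4      1             4
2    L7      2             5
Hence 4.33333333333.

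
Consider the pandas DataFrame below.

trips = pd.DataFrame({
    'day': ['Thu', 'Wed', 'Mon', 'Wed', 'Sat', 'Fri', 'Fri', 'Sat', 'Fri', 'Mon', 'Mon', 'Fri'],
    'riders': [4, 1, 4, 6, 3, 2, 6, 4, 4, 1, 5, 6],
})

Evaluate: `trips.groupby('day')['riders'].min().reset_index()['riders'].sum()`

11

group by day, min of riders:
day
Fri    2
Mon    1
Sat    3
Thu    4
Wed    1
Name: riders, dtype: int64
reset_index():
   day  riders
0  Fri       2
1  Mon       1
2  Sat       3
3  Thu       4
4  Wed       1
So sum() = 11.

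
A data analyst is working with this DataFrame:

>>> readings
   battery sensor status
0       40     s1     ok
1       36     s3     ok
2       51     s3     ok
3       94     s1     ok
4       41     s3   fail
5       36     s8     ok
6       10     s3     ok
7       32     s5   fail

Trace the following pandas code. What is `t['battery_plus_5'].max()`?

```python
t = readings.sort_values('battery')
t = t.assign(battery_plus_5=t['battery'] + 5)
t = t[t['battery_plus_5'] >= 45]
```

99

sort by battery:
   battery sensor status
6       10     s3     ok
7       32     s5   fail
1       36     s3     ok
5       36     s8     ok
0       40     s1     ok
4       41     s3   fail
2       51     s3     ok
3       94     s1     ok
add column battery_plus_5 = t['battery'] + 5:
   battery sensor status  battery_plus_5
6       10     s3     ok              15
7       32     s5   fail              37
1       36     s3     ok              41
5       36     s8     ok              41
0       40     s1     ok              45
4       41     s3   fail              46
2       51     s3     ok              56
3       94     s1     ok              99
filter rows where battery_plus_5 >= 45:
   battery sensor status  battery_plus_5
0       40     s1     ok              45
4       41     s3   fail              46
2       51     s3     ok              56
3       94     s1     ok              99
Then the max of column 'battery_plus_5': 99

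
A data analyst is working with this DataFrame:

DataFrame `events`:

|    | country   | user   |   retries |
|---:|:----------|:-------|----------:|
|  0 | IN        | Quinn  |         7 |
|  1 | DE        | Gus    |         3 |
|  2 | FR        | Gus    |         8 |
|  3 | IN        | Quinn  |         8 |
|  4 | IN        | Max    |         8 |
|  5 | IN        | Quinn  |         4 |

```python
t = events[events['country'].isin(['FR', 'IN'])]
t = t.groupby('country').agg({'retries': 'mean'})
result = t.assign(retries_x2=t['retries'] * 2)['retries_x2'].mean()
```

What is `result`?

filter rows where country in ['FR', 'IN']:
  country   user  retries
0      IN  Quinn        7
2      FR    Gus        8
3      IN  Quinn        8
4      IN    Max        8
5      IN  Quinn        4
group by country, mean of retries:
         retries
country         
FR          8.00
IN          6.75
add column retries_x2 = t['retries'] * 2:
         retries  retries_x2
country                     
FR          8.00        16.0
IN          6.75        13.5
Taking the mean of column 'retries_x2' gives 14.75.

14.75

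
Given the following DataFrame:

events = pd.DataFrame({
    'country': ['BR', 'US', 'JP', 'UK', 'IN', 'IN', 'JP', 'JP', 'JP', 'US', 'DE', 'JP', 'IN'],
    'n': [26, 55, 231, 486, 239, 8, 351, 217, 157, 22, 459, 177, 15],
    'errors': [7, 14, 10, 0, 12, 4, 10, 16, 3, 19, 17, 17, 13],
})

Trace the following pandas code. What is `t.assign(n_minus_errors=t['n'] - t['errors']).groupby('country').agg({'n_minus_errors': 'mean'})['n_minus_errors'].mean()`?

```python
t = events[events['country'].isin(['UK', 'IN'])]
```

281.833333333

filter rows where country in ['UK', 'IN']:
   country    n  errors
3       UK  486       0
4       IN  239      12
5       IN    8       4
12      IN   15      13
add column n_minus_errors = t['n'] - t['errors']:
   country    n  errors  n_minus_errors
3       UK  486       0             486
4       IN  239      12             227
5       IN    8       4               4
12      IN   15      13               2
group by country, mean of n_minus_errors:
         n_minus_errors
country                
IN            77.666667
UK           486.000000
Reading off the mean of column 'n_minus_errors', we get 281.833333333.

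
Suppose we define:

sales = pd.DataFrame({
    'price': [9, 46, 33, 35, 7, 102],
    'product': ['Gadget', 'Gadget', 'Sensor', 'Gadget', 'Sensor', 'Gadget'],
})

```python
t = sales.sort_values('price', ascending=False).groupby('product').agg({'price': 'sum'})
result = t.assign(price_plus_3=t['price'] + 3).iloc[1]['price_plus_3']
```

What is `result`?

sort by price descending:
   price product
5    102  Gadget
1     46  Gadget
3     35  Gadget
2     33  Sensor
0      9  Gadget
4      7  Sensor
group by product, sum of price:
         price
product       
Gadget     192
Sensor      40
add column price_plus_3 = t['price'] + 3:
         price  price_plus_3
product                     
Gadget     192           195
Sensor      40            43
Hence 43.

43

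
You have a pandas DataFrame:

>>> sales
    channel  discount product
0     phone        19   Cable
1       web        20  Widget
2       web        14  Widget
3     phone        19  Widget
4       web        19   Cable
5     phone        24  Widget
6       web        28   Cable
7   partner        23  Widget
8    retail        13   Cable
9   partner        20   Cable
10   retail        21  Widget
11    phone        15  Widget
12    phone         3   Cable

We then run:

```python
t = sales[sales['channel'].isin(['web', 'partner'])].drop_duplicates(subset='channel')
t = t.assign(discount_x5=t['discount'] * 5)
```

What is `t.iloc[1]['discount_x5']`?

115

filter rows where channel in ['web', 'partner']:
   channel  discount product
1      web        20  Widget
2      web        14  Widget
4      web        19   Cable
6      web        28   Cable
7  partner        23  Widget
9  partner        20   Cable
drop duplicate channel (keep=first):
   channel  discount product
1      web        20  Widget
7  partner        23  Widget
add column discount_x5 = t['discount'] * 5:
   channel  discount product  discount_x5
1      web        20  Widget          100
7  partner        23  Widget          115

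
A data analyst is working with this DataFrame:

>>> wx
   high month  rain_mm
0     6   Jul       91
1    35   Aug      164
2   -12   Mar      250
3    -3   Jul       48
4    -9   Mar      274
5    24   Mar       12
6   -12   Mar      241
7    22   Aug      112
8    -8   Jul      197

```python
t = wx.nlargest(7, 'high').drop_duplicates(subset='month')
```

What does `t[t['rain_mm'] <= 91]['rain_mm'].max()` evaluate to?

91

take 7 rows with largest high:
   high month  rain_mm
1    35   Aug      164
5    24   Mar       12
7    22   Aug      112
0     6   Jul       91
3    -3   Jul       48
8    -8   Jul      197
4    -9   Mar      274
drop duplicate month (keep=first):
   high month  rain_mm
1    35   Aug      164
5    24   Mar       12
0     6   Jul       91
filter rows where rain_mm <= 91:
   high month  rain_mm
5    24   Mar       12
0     6   Jul       91
Hence 91.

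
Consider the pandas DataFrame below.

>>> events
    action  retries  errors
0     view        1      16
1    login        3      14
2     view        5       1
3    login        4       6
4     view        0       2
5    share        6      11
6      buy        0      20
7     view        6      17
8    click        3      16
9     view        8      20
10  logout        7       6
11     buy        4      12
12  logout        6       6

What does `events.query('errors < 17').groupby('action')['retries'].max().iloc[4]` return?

filter rows where errors < 17:
    action  retries  errors
0     view        1      16
1    login        3      14
2     view        5       1
3    login        4       6
4     view        0       2
5    share        6      11
8    click        3      16
10  logout        7       6
11     buy        4      12
12  logout        6       6
group by action, max of retries:
action
buy       4
click     3
login     4
logout    7
share     6
view      5
Name: retries, dtype: int64
value at position 4 → 6

6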